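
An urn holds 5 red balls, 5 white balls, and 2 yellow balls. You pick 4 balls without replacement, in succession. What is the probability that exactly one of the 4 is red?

35/99

One ordering (red drawn first) has probability 5/12 × 7/11 × 6/10 × 5/9 = 1050/11880 = 35/396.
There are C(4,1) = 4 such orderings, each equally likely, so P = 4 × 35/396 = 35/99.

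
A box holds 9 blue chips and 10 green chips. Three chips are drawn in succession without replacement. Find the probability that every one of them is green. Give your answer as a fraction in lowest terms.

40/323

P(every draw is green) = 10/19 × 9/18 × 8/17 = 720/5814 = 40/323.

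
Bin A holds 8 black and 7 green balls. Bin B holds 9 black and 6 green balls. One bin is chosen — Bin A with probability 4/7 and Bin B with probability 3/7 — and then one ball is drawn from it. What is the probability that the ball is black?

59/105

From Bin A: P(black) = 8/15.
From Bin B: P(black) = 9/15.
Total probability = (4/7)(8/15) + (3/7)(9/15) = 59/105.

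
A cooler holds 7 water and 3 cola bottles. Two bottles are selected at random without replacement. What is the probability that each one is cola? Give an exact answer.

P(all cola) = 3/10 × 2/9 = 6/90 = 1/15.

1/15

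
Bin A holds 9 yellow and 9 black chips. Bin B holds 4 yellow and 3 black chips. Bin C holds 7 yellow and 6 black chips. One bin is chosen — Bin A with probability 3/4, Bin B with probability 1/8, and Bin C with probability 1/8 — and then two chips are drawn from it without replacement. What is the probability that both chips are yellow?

6085/24752

From Bin A: P(both yellow) = (9/18)(8/17) = 4/17.
From Bin B: P(both yellow) = (4/7)(3/6) = 2/7.
From Bin C: P(both yellow) = (7/13)(6/12) = 7/26.
Total probability = (3/4)(4/17) + (1/8)(2/7) + (1/8)(7/26) = 6085/24752.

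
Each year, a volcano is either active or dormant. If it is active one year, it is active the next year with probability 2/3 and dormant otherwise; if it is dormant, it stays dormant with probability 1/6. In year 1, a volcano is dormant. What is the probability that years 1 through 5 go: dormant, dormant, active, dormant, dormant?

Year 1 is given. For each transition, use the conditional probability from the current state:
P(dormant | dormant) = 1/6; P(active | dormant) = 5/6; P(dormant | active) = 1/3; P(dormant | dormant) = 1/6.
P = 1/6 × 5/6 × 1/3 × 1/6 = 5/648.

5/648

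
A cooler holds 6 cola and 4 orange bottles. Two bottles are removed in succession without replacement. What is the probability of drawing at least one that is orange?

P(no orange) = 6/10 × 5/9 = 30/90 = 1/3.
P(at least one) = 1 − 1/3 = 2/3.

2/3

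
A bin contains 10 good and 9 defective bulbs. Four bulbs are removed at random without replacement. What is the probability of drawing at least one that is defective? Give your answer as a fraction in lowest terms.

611/646

P(no defective) = 10/19 × 9/18 × 8/17 × 7/16 = 5040/93024 = 35/646.
P(at least one) = 1 − 35/646 = 611/646.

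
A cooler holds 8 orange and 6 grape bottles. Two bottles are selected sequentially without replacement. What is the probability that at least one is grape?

9/13

P(no grape) = 8/14 × 7/13 = 56/182 = 4/13.
P(at least one) = 1 − 4/13 = 9/13.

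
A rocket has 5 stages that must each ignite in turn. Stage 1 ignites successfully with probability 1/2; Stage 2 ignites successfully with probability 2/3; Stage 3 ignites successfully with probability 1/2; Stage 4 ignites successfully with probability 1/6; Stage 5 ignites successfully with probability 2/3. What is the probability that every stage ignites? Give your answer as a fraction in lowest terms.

1/54

Each stage is reached only if all earlier stages succeed, so
P = 1/2 × 2/3 × 1/2 × 1/6 × 2/3 = 4/216 = 1/54.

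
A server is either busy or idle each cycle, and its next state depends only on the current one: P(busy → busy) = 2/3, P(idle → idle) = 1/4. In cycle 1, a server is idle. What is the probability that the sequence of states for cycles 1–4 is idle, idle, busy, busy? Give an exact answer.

1/8

Cycle 1 is given. For each transition, use the conditional probability from the current state:
P(idle | idle) = 1/4; P(busy | idle) = 3/4; P(busy | busy) = 2/3.
P = 1/4 × 3/4 × 2/3 = 6/48 = 1/8.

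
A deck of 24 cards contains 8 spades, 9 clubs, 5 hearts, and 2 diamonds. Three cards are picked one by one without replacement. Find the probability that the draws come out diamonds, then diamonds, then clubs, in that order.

Each draw changes the counts, so multiply the conditional probabilities along the sequence:
P = 2/24 × 1/23 × 9/22 = 18/12144 = 3/2024.

3/2024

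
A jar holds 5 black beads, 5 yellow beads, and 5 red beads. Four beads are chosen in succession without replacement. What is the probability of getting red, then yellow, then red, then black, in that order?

25/1638

Each draw changes the counts, so multiply the conditional probabilities along the sequence:
P = 5/15 × 5/14 × 4/13 × 5/12 = 500/32760 = 25/1638.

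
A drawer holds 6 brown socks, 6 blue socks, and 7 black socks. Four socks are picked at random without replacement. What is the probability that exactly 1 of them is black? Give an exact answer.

One ordering (black drawn first) has probability 7/19 × 12/18 × 11/17 × 10/16 = 9240/93024 = 385/3876.
There are C(4,1) = 4 such orderings, each equally likely, so P = 4 × 385/3876 = 385/969.

385/969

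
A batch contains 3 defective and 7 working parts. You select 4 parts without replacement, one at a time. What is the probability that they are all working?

1/6

P = 7/10 × 6/9 × 5/8 × 4/7 = 840/5040 = 1/6.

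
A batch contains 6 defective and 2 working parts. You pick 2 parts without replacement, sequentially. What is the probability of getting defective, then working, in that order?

Each draw changes the counts, so multiply the conditional probabilities along the sequence:
P = 6/8 × 2/7 = 12/56 = 3/14.

3/14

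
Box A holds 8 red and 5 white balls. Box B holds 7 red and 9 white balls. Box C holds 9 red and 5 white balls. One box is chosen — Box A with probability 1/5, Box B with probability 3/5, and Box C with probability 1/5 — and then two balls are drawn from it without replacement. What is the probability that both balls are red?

From Box A: P(both red) = (8/13)(7/12) = 14/39.
From Box B: P(both red) = (7/16)(6/15) = 7/40.
From Box C: P(both red) = (9/14)(8/13) = 36/91.
Total probability = (1/5)(14/39) + (3/5)(7/40) + (1/5)(36/91) = 13973/54600.

13973/54600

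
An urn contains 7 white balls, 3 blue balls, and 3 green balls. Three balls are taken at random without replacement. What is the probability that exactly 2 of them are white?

One ordering (white drawn first) has probability 7/13 × 6/12 × 6/11 = 252/1716 = 21/143.
There are C(3,2) = 3 such orderings, each equally likely, so P = 3 × 21/143 = 63/143.

63/143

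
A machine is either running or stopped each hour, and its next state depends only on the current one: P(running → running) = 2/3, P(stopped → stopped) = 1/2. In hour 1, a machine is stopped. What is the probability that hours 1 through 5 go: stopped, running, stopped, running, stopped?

1/36

Hour 1 is given. For each transition, use the conditional probability from the current state:
P(running | stopped) = 1/2; P(stopped | running) = 1/3; P(running | stopped) = 1/2; P(stopped | running) = 1/3.
P = 1/2 × 1/3 × 1/2 × 1/3 = 1/36.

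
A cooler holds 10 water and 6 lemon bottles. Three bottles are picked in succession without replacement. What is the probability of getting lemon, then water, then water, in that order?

Each draw changes the counts, so multiply the conditional probabilities along the sequence:
P = 6/16 × 10/15 × 9/14 = 540/3360 = 9/56.

9/56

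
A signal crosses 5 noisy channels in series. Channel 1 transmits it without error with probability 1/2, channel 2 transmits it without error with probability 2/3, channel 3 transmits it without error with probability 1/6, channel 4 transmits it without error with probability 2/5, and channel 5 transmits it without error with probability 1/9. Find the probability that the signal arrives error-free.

1/405

The events are sequential, so multiply the conditional probabilities:
P = 1/2 × 2/3 × 1/6 × 2/5 × 1/9 = 4/1620 = 1/405.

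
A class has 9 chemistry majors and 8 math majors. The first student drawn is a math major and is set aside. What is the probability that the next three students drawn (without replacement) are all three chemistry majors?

3/20

With the first student removed, 9 chemistry majors remain out of 16.
P = 9/16 × 8/15 × 7/14 = 504/3360 = 3/20.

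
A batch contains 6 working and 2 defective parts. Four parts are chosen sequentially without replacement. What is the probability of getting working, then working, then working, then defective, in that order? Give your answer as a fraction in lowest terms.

1/7

Chain rule:
P = 6/8 × 5/7 × 4/6 × 2/5 = 240/1680 = 1/7.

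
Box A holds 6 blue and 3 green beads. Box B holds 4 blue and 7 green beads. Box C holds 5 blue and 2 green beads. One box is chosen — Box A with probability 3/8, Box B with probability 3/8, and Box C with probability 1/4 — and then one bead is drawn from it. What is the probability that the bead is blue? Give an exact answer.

87/154

From Box A: P(blue) = 6/9.
From Box B: P(blue) = 4/11.
From Box C: P(blue) = 5/7.
Total probability = (3/8)(6/9) + (3/8)(4/11) + (1/4)(5/7) = 87/154.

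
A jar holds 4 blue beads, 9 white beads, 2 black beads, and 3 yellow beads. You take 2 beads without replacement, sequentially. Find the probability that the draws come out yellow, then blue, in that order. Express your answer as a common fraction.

Chain rule:
P = 3/18 × 4/17 = 12/306 = 2/51.

2/51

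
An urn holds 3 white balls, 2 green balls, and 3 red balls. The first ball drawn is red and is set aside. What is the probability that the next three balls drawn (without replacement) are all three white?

After the first draw, 3 of the remaining 7 balls are white.
P = 3/7 × 2/6 × 1/5 = 6/210 = 1/35.

1/35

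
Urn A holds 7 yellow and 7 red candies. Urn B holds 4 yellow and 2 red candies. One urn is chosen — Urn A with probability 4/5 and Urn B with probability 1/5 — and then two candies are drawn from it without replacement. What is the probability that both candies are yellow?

From Urn A: P(both yellow) = (7/14)(6/13) = 3/13.
From Urn B: P(both yellow) = (4/6)(3/5) = 2/5.
Total probability = (4/5)(3/13) + (1/5)(2/5) = 86/325.

86/325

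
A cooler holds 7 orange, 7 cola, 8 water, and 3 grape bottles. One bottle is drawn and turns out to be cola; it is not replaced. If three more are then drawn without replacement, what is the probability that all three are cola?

With the first bottle removed, 6 cola remain out of 24.
P = 6/24 × 5/23 × 4/22 = 120/12144 = 5/506.

5/506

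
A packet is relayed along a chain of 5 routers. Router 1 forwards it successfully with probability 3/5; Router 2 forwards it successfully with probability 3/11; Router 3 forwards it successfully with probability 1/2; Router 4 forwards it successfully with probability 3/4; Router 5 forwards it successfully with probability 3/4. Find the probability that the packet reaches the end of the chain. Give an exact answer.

The events are sequential, so multiply the conditional probabilities:
P = 3/5 × 3/11 × 1/2 × 3/4 × 3/4 = 81/1760.

81/1760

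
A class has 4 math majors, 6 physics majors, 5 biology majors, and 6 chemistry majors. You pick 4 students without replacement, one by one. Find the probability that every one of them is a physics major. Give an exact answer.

P(all physics majors) = 6/21 × 5/20 × 4/19 × 3/18 = 360/143640 = 1/399.

1/399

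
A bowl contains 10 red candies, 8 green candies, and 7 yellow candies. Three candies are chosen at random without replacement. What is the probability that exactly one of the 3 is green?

One ordering (green drawn first) has probability 8/25 × 17/24 × 16/23 = 2176/13800 = 272/1725.
There are C(3,1) = 3 such orderings, each equally likely, so P = 3 × 272/1725 = 272/575.

272/575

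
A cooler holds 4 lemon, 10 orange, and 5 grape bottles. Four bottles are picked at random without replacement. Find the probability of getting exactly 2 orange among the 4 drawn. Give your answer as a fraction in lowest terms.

135/323

One ordering (orange drawn first) has probability 10/19 × 9/18 × 9/17 × 8/16 = 6480/93024 = 45/646.
There are C(4,2) = 6 such orderings, each equally likely, so P = 6 × 45/646 = 135/323.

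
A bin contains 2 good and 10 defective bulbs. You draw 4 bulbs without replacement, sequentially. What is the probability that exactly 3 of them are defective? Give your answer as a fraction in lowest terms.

One ordering (defective drawn first) has probability 10/12 × 9/11 × 8/10 × 2/9 = 1440/11880 = 4/33.
There are C(4,3) = 4 such orderings, each equally likely, so P = 4 × 4/33 = 16/33.

16/33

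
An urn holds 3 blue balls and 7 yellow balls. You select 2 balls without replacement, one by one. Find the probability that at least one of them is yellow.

14/15

P(no yellow) = 3/10 × 2/9 = 6/90 = 1/15.
P(at least one) = 1 − 1/15 = 14/15.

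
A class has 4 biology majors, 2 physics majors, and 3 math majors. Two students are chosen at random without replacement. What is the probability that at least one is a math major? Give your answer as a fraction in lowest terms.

7/12

P(no math majors) = 6/9 × 5/8 = 30/72 = 5/12.
P(at least one) = 1 − 5/12 = 7/12.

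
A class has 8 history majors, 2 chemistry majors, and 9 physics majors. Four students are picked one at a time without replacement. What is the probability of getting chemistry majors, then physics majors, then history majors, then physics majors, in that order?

4/323

Each draw changes the counts, so multiply the conditional probabilities along the sequence:
P = 2/19 × 9/18 × 8/17 × 8/16 = 1152/93024 = 4/323.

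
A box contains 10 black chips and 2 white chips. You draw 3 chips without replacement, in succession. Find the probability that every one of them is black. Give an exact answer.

6/11

P = 10/12 × 9/11 × 8/10 = 720/1320 = 6/11.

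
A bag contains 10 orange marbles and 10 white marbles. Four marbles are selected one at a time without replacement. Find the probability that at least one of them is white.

P(no white) = 10/20 × 9/19 × 8/18 × 7/17 = 5040/116280 = 14/323.
P(at least one) = 1 − 14/323 = 309/323.

309/323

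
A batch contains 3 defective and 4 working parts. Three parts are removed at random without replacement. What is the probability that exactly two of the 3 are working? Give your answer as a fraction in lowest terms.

One ordering (working drawn first) has probability 4/7 × 3/6 × 3/5 = 36/210 = 6/35.
There are C(3,2) = 3 such orderings, each equally likely, so P = 3 × 6/35 = 18/35.

18/35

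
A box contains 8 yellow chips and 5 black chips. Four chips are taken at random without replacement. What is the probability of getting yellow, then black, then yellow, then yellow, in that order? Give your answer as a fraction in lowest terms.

14/143

Multiply the probability of each draw given the previous ones:
P = 8/13 × 5/12 × 7/11 × 6/10 = 1680/17160 = 14/143.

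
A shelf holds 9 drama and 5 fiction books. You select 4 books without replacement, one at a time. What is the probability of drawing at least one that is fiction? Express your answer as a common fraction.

P(no fiction) = 9/14 × 8/13 × 7/12 × 6/11 = 3024/24024 = 18/143.
P(at least one) = 1 − 18/143 = 125/143.

125/143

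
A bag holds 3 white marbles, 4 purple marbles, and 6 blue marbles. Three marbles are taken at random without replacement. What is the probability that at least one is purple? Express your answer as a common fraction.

101/143

P(no purple) = 9/13 × 8/12 × 7/11 = 504/1716 = 42/143.
P(at least one) = 1 − 42/143 = 101/143.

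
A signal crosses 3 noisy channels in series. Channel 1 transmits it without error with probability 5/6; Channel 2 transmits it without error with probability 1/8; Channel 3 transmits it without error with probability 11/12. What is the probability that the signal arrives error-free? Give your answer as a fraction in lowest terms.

Multiplying along the chain,
P = 5/6 × 1/8 × 11/12 = 55/576.

55/576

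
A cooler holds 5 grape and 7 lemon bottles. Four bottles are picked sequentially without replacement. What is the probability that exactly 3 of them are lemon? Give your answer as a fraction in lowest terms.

35/99

One ordering (lemon drawn first) has probability 7/12 × 6/11 × 5/10 × 5/9 = 1050/11880 = 35/396.
There are C(4,3) = 4 such orderings, each equally likely, so P = 4 × 35/396 = 35/99.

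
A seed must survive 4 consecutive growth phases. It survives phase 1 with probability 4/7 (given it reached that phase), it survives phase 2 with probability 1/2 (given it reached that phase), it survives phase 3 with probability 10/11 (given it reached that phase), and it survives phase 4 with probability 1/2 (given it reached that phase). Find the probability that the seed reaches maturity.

Multiplying along the chain,
P = 4/7 × 1/2 × 10/11 × 1/2 = 40/308 = 10/77.

10/77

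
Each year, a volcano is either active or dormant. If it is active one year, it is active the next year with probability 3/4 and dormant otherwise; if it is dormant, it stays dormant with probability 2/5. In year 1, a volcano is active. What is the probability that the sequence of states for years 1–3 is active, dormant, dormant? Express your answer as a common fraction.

Year 1 is given. For each transition, use the conditional probability from the current state:
P(dormant | active) = 1/4; P(dormant | dormant) = 2/5.
P = 1/4 × 2/5 = 2/20 = 1/10.

1/10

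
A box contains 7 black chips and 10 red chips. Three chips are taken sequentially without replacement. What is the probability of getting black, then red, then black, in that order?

7/68

Multiply the probability of each draw given the previous ones:
P = 7/17 × 10/16 × 6/15 = 420/4080 = 7/68.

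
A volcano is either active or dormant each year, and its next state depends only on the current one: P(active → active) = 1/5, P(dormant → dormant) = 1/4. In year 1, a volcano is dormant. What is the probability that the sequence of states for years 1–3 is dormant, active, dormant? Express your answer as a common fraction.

Year 1 is given. For each transition, use the conditional probability from the current state:
P(active | dormant) = 3/4; P(dormant | active) = 4/5.
P = 3/4 × 4/5 = 12/20 = 3/5.

3/5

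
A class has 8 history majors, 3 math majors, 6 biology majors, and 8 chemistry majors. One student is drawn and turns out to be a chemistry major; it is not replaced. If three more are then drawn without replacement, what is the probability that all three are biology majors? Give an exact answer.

After the first draw, 6 of the remaining 24 students are biology majors.
P = 6/24 × 5/23 × 4/22 = 120/12144 = 5/506.

5/506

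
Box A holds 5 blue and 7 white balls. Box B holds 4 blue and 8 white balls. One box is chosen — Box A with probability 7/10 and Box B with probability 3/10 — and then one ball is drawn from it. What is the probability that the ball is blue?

From Box A: P(blue) = 5/12.
From Box B: P(blue) = 4/12.
Total probability = (7/10)(5/12) + (3/10)(4/12) = 47/120.

47/120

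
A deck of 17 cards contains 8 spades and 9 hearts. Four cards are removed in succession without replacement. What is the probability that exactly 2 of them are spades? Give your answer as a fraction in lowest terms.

36/85

One ordering (spades drawn first) has probability 8/17 × 7/16 × 9/15 × 8/14 = 4032/57120 = 6/85.
There are C(4,2) = 6 such orderings, each equally likely, so P = 6 × 6/85 = 36/85.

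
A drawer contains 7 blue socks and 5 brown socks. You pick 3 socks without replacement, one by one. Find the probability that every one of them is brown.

1/22

P(every draw is brown) = 5/12 × 4/11 × 3/10 = 60/1320 = 1/22.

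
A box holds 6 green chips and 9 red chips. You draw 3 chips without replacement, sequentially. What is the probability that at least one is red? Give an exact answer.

P(no red) = 6/15 × 5/14 × 4/13 = 120/2730 = 4/91.
P(at least one) = 1 − 4/91 = 87/91.

87/91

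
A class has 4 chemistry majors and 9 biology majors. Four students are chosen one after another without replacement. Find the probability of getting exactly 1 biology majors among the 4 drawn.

36/715

One ordering (a biology major drawn first) has probability 9/13 × 4/12 × 3/11 × 2/10 = 216/17160 = 9/715.
There are C(4,1) = 4 such orderings, each equally likely, so P = 4 × 9/715 = 36/715.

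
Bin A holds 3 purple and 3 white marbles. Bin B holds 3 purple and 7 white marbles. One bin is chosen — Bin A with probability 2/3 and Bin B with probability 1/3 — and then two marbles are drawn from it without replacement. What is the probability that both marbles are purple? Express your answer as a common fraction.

7/45

From Bin A: P(both purple) = (3/6)(2/5) = 1/5.
From Bin B: P(both purple) = (3/10)(2/9) = 1/15.
Total probability = (2/3)(1/5) + (1/3)(1/15) = 7/45.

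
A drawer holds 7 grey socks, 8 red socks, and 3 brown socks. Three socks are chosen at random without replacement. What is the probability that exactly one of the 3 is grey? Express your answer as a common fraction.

One ordering (grey drawn first) has probability 7/18 × 11/17 × 10/16 = 770/4896 = 385/2448.
There are C(3,1) = 3 such orderings, each equally likely, so P = 3 × 385/2448 = 385/816.

385/816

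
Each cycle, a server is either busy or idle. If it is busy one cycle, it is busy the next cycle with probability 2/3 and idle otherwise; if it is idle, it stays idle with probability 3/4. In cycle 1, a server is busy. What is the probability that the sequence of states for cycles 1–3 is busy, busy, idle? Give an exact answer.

2/9

Cycle 1 is given. For each transition, use the conditional probability from the current state:
P(busy | busy) = 2/3; P(idle | busy) = 1/3.
P = 2/3 × 1/3 = 2/9.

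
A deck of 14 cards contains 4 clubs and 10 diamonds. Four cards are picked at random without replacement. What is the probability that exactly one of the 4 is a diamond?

One ordering (a diamond drawn first) has probability 10/14 × 4/13 × 3/12 × 2/11 = 240/24024 = 10/1001.
There are C(4,1) = 4 such orderings, each equally likely, so P = 4 × 10/1001 = 40/1001.

40/1001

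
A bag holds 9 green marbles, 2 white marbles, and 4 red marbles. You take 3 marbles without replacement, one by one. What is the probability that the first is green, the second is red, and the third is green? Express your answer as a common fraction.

48/455

Multiply the probability of each draw given the previous ones:
P = 9/15 × 4/14 × 8/13 = 288/2730 = 48/455.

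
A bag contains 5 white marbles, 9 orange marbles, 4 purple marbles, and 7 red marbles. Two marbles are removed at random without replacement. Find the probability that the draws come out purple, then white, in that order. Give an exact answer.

1/30

Each draw changes the counts, so multiply the conditional probabilities along the sequence:
P = 4/25 × 5/24 = 20/600 = 1/30.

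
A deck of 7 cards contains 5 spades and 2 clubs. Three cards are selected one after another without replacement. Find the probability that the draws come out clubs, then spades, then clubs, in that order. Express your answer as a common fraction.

1/21

Chain rule:
P = 2/7 × 5/6 × 1/5 = 10/210 = 1/21.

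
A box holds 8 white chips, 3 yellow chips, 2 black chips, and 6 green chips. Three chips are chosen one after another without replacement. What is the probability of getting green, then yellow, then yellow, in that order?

2/323

Each draw changes the counts, so multiply the conditional probabilities along the sequence:
P = 6/19 × 3/18 × 2/17 = 36/5814 = 2/323.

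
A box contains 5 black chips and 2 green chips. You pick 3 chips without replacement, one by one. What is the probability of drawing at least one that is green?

5/7

P(no green) = 5/7 × 4/6 × 3/5 = 60/210 = 2/7.
P(at least one) = 1 − 2/7 = 5/7.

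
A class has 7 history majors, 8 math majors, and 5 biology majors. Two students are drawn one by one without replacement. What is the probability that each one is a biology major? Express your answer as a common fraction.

P(all biology majors) = 5/20 × 4/19 = 20/380 = 1/19.

1/19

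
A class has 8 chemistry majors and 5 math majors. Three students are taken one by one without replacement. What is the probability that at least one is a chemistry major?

138/143

P(no chemistry majors) = 5/13 × 4/12 × 3/11 = 60/1716 = 5/143.
P(at least one) = 1 − 5/143 = 138/143.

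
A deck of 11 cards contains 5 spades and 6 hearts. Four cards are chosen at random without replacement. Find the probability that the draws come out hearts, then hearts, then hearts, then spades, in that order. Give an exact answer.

5/66

Multiply the probability of each draw given the previous ones:
P = 6/11 × 5/10 × 4/9 × 5/8 = 600/7920 = 5/66.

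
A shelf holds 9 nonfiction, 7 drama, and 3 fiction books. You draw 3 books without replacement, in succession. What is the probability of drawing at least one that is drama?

749/969

P(no drama) = 12/19 × 11/18 × 10/17 = 1320/5814 = 220/969.
P(at least one) = 1 − 220/969 = 749/969.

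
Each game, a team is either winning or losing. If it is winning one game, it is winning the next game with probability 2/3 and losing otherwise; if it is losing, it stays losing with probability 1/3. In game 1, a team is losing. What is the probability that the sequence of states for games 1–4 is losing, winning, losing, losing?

Game 1 is given. For each transition, use the conditional probability from the current state:
P(winning | losing) = 2/3; P(losing | winning) = 1/3; P(losing | losing) = 1/3.
P = 2/3 × 1/3 × 1/3 = 2/27.

2/27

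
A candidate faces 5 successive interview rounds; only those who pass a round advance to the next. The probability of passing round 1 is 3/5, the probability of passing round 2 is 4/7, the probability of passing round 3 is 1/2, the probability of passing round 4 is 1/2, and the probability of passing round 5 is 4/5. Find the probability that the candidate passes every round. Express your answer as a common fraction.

12/175

Multiplying along the chain,
P = 3/5 × 4/7 × 1/2 × 1/2 × 4/5 = 48/700 = 12/175.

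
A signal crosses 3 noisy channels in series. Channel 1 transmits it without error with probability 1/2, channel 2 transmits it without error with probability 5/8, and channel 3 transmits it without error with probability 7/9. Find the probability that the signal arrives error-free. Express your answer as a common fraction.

Multiplying along the chain,
P = 1/2 × 5/8 × 7/9 = 35/144.

35/144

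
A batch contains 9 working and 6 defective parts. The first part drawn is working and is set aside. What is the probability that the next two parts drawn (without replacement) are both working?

After the first draw, 8 of the remaining 14 parts are working.
P = 8/14 × 7/13 = 56/182 = 4/13.

4/13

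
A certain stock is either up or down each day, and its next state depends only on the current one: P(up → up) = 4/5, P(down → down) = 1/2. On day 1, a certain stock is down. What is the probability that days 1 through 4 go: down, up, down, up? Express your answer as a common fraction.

Day 1 is given. For each transition, use the conditional probability from the current state:
P(up | down) = 1/2; P(down | up) = 1/5; P(up | down) = 1/2.
P = 1/2 × 1/5 × 1/2 = 1/20.

1/20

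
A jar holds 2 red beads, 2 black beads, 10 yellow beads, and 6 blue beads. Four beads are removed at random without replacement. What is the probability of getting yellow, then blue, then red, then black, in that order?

Chain rule:
P = 10/20 × 6/19 × 2/18 × 2/17 = 240/116280 = 2/969.

2/969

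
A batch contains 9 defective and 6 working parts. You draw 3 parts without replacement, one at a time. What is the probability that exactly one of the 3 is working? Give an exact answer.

One ordering (working drawn first) has probability 6/15 × 9/14 × 8/13 = 432/2730 = 72/455.
There are C(3,1) = 3 such orderings, each equally likely, so P = 3 × 72/455 = 216/455.

216/455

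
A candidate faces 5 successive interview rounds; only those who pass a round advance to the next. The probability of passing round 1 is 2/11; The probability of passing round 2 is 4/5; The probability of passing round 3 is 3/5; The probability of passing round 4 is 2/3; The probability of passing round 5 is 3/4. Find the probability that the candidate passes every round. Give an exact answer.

12/275

The events are sequential, so multiply the conditional probabilities:
P = 2/11 × 4/5 × 3/5 × 2/3 × 3/4 = 144/3300 = 12/275.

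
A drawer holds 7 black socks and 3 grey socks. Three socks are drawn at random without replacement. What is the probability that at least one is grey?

17/24

P(no grey) = 7/10 × 6/9 × 5/8 = 210/720 = 7/24.
P(at least one) = 1 − 7/24 = 17/24.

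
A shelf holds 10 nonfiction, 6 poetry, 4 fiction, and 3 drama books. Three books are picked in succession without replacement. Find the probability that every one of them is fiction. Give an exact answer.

4/1771

P(all fiction) = 4/23 × 3/22 × 2/21 = 24/10626 = 4/1771.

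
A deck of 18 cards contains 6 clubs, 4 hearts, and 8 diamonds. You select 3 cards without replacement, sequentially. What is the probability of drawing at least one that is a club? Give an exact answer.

P(no clubs) = 12/18 × 11/17 × 10/16 = 1320/4896 = 55/204.
P(at least one) = 1 − 55/204 = 149/204.

149/204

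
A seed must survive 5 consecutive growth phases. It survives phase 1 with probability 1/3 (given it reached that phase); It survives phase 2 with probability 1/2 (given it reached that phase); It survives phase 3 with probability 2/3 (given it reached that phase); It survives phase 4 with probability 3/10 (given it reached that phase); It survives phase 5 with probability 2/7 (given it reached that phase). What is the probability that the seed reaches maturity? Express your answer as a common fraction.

1/105

Multiplying along the chain,
P = 1/3 × 1/2 × 2/3 × 3/10 × 2/7 = 12/1260 = 1/105.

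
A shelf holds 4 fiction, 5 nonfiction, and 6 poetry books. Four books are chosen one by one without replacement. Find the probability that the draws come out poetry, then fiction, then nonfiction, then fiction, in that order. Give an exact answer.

1/91

Multiply the probability of each draw given the previous ones:
P = 6/15 × 4/14 × 5/13 × 3/12 = 360/32760 = 1/91.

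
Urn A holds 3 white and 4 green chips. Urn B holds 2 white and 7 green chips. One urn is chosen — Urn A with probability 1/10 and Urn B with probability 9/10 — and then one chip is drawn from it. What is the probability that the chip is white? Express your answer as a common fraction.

17/70

From Urn A: P(white) = 3/7.
From Urn B: P(white) = 2/9.
Total probability = (1/10)(3/7) + (9/10)(2/9) = 17/70.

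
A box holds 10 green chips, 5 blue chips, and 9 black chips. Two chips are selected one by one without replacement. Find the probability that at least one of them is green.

185/276

P(no green) = 14/24 × 13/23 = 182/552 = 91/276.
P(at least one) = 1 − 91/276 = 185/276.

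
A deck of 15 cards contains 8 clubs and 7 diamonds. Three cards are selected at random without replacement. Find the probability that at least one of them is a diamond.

P(no diamonds) = 8/15 × 7/14 × 6/13 = 336/2730 = 8/65.
P(at least one) = 1 − 8/65 = 57/65.

57/65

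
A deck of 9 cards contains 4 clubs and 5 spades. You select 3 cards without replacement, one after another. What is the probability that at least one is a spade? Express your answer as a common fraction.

20/21

P(no spades) = 4/9 × 3/8 × 2/7 = 24/504 = 1/21.
P(at least one) = 1 − 1/21 = 20/21.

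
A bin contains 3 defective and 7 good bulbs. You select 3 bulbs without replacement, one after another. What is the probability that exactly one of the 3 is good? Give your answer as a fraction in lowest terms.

One ordering (good drawn first) has probability 7/10 × 3/9 × 2/8 = 42/720 = 7/120.
There are C(3,1) = 3 such orderings, each equally likely, so P = 3 × 7/120 = 7/40.

7/40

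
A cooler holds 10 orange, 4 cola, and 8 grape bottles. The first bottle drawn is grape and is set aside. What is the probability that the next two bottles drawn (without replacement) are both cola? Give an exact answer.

With the first bottle removed, 4 cola remain out of 21.
P = 4/21 × 3/20 = 12/420 = 1/35.

1/35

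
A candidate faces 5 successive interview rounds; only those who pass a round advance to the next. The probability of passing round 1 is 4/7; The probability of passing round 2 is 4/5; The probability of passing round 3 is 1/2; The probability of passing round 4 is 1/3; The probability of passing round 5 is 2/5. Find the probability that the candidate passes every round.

16/525

Multiplying along the chain,
P = 4/7 × 4/5 × 1/2 × 1/3 × 2/5 = 32/1050 = 16/525.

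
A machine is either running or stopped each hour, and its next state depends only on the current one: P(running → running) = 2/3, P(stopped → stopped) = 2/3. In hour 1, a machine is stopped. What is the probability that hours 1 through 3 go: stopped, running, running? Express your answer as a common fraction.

Hour 1 is given. For each transition, use the conditional probability from the current state:
P(running | stopped) = 1/3; P(running | running) = 2/3.
P = 1/3 × 2/3 = 2/9.

2/9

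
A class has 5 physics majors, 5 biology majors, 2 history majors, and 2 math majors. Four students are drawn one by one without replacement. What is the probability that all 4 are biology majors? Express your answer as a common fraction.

P(all biology majors) = 5/14 × 4/13 × 3/12 × 2/11 = 120/24024 = 5/1001.

5/1001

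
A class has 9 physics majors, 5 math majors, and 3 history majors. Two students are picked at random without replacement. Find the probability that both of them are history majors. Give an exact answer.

3/136

P(all history majors) = 3/17 × 2/16 = 6/272 = 3/136.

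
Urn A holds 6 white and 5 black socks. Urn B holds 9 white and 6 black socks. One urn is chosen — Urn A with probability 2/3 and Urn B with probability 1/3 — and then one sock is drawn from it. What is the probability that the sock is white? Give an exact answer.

31/55

From Urn A: P(white) = 6/11.
From Urn B: P(white) = 9/15.
Total probability = (2/3)(6/11) + (1/3)(9/15) = 31/55.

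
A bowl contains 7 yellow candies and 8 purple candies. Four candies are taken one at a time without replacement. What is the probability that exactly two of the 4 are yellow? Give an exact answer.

One ordering (yellow drawn first) has probability 7/15 × 6/14 × 8/13 × 7/12 = 2352/32760 = 14/195.
There are C(4,2) = 6 such orderings, each equally likely, so P = 6 × 14/195 = 28/65.

28/65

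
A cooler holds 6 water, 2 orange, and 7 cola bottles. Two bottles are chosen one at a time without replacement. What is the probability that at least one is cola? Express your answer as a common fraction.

P(no cola) = 8/15 × 7/14 = 56/210 = 4/15.
P(at least one) = 1 − 4/15 = 11/15.

11/15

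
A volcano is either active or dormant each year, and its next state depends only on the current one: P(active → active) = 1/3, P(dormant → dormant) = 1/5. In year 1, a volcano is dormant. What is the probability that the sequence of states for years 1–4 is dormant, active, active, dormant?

8/45

Year 1 is given. For each transition, use the conditional probability from the current state:
P(active | dormant) = 4/5; P(active | active) = 1/3; P(dormant | active) = 2/3.
P = 4/5 × 1/3 × 2/3 = 8/45.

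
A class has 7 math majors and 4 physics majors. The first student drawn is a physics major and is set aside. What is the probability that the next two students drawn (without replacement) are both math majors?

7/15

With the first student removed, 7 math majors remain out of 10.
P = 7/10 × 6/9 = 42/90 = 7/15.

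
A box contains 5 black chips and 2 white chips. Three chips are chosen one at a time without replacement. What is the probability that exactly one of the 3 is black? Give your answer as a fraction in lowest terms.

One ordering (black drawn first) has probability 5/7 × 2/6 × 1/5 = 10/210 = 1/21.
There are C(3,1) = 3 such orderings, each equally likely, so P = 3 × 1/21 = 1/7.

1/7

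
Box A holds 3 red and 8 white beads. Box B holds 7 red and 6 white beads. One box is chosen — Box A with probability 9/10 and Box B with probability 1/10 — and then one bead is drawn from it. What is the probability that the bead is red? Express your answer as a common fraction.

From Box A: P(red) = 3/11.
From Box B: P(red) = 7/13.
Total probability = (9/10)(3/11) + (1/10)(7/13) = 214/715.

214/715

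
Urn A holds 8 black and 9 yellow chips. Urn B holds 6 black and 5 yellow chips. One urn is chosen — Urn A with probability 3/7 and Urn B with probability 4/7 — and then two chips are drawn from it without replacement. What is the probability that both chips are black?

639/2618

From Urn A: P(both black) = (8/17)(7/16) = 7/34.
From Urn B: P(both black) = (6/11)(5/10) = 3/11.
Total probability = (3/7)(7/34) + (4/7)(3/11) = 639/2618.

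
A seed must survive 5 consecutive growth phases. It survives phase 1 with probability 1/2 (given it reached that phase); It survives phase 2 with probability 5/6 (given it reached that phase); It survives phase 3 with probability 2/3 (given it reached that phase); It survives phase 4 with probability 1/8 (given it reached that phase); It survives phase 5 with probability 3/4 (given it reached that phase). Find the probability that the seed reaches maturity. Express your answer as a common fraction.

The events are sequential, so multiply the conditional probabilities:
P = 1/2 × 5/6 × 2/3 × 1/8 × 3/4 = 30/1152 = 5/192.

5/192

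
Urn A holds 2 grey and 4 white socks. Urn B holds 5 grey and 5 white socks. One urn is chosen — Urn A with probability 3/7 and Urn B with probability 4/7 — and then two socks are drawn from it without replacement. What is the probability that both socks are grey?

7/45

From Urn A: P(both grey) = (2/6)(1/5) = 1/15.
From Urn B: P(both grey) = (5/10)(4/9) = 2/9.
Total probability = (3/7)(1/15) + (4/7)(2/9) = 7/45.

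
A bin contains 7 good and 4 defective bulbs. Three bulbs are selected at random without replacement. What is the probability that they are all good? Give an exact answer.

7/33

P(every draw is good) = 7/11 × 6/10 × 5/9 = 210/990 = 7/33.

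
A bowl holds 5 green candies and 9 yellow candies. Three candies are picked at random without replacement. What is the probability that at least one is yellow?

177/182

P(no yellow) = 5/14 × 4/13 × 3/12 = 60/2184 = 5/182.
P(at least one) = 1 − 5/182 = 177/182.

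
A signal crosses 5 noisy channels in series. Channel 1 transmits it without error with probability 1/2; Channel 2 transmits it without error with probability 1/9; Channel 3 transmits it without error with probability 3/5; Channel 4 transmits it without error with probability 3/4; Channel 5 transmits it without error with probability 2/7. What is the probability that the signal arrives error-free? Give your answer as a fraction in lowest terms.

1/140

The events are sequential, so multiply the conditional probabilities:
P = 1/2 × 1/9 × 3/5 × 3/4 × 2/7 = 18/2520 = 1/140.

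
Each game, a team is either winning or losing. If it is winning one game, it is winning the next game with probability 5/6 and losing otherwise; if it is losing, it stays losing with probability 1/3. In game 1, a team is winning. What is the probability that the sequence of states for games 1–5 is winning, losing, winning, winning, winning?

Game 1 is given. For each transition, use the conditional probability from the current state:
P(losing | winning) = 1/6; P(winning | losing) = 2/3; P(winning | winning) = 5/6; P(winning | winning) = 5/6.
P = 1/6 × 2/3 × 5/6 × 5/6 = 50/648 = 25/324.

25/324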